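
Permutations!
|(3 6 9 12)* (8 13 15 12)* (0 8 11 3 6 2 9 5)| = 28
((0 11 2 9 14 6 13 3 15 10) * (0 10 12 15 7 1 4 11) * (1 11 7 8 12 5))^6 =(1 14 15 2 8 7 13)(3 4 6 5 9 12 11)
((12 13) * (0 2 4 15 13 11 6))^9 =(0 2 4 15 13 12 11 6)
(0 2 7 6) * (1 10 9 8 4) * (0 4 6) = [2, 10, 7, 3, 1, 5, 4, 0, 6, 8, 9] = (0 2 7)(1 10 9 8 6 4)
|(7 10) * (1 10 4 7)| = |(1 10)(4 7)| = 2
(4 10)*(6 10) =[0, 1, 2, 3, 6, 5, 10, 7, 8, 9, 4] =(4 6 10)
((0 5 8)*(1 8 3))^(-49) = ((0 5 3 1 8))^(-49) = (0 5 3 1 8)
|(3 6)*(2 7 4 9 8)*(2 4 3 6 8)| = |(2 7 3 8 4 9)| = 6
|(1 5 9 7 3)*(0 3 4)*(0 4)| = 6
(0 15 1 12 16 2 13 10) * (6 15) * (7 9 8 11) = (0 6 15 1 12 16 2 13 10)(7 9 8 11) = [6, 12, 13, 3, 4, 5, 15, 9, 11, 8, 0, 7, 16, 10, 14, 1, 2]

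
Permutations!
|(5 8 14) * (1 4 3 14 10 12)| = 8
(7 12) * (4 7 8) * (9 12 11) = (4 7 11 9 12 8) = [0, 1, 2, 3, 7, 5, 6, 11, 4, 12, 10, 9, 8]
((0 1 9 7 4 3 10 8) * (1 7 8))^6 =(0 9 10 4)(1 3 7 8)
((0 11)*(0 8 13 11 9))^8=(8 11 13)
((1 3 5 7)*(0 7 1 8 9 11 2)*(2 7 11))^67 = (0 11 7 8 9 2)(1 3 5)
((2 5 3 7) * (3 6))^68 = (2 3 5 7 6)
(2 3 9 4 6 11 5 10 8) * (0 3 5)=[3, 1, 5, 9, 6, 10, 11, 7, 2, 4, 8, 0]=(0 3 9 4 6 11)(2 5 10 8)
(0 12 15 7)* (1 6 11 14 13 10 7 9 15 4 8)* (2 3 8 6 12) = [2, 12, 3, 8, 6, 5, 11, 0, 1, 15, 7, 14, 4, 10, 13, 9] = (0 2 3 8 1 12 4 6 11 14 13 10 7)(9 15)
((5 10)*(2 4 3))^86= ((2 4 3)(5 10))^86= (10)(2 3 4)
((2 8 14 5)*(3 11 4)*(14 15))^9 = ((2 8 15 14 5)(3 11 4))^9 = (2 5 14 15 8)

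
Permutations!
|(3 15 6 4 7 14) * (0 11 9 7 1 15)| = |(0 11 9 7 14 3)(1 15 6 4)| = 12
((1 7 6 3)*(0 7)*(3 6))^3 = ((0 7 3 1))^3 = (0 1 3 7)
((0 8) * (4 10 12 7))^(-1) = ((0 8)(4 10 12 7))^(-1) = (0 8)(4 7 12 10)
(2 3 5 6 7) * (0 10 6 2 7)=[10, 1, 3, 5, 4, 2, 0, 7, 8, 9, 6]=(0 10 6)(2 3 5)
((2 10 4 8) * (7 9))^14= ((2 10 4 8)(7 9))^14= (2 4)(8 10)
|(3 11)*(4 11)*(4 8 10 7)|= |(3 8 10 7 4 11)|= 6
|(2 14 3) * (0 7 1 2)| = 6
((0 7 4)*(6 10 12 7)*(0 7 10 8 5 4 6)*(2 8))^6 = ((2 8 5 4 7 6)(10 12))^6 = (12)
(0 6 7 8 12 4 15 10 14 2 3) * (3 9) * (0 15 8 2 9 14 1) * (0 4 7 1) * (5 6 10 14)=(0 10)(1 4 8 12 7 2 5 6)(3 15 14 9)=[10, 4, 5, 15, 8, 6, 1, 2, 12, 3, 0, 11, 7, 13, 9, 14]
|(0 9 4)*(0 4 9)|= 1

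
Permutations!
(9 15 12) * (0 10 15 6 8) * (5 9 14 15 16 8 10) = (0 5 9 6 10 16 8)(12 14 15) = [5, 1, 2, 3, 4, 9, 10, 7, 0, 6, 16, 11, 14, 13, 15, 12, 8]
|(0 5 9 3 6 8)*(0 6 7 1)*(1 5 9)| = 6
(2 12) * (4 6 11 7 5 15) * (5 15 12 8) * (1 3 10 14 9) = [0, 3, 8, 10, 6, 12, 11, 15, 5, 1, 14, 7, 2, 13, 9, 4] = (1 3 10 14 9)(2 8 5 12)(4 6 11 7 15)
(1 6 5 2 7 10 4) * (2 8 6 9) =(1 9 2 7 10 4)(5 8 6) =[0, 9, 7, 3, 1, 8, 5, 10, 6, 2, 4]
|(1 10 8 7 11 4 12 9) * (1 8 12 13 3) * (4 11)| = 9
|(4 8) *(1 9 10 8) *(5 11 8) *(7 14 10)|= 9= |(1 9 7 14 10 5 11 8 4)|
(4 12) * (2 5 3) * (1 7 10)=[0, 7, 5, 2, 12, 3, 6, 10, 8, 9, 1, 11, 4]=(1 7 10)(2 5 3)(4 12)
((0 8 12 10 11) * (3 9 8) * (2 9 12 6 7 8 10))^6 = ((0 3 12 2 9 10 11)(6 7 8))^6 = (0 11 10 9 2 12 3)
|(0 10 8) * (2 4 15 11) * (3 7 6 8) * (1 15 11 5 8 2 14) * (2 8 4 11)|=42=|(0 10 3 7 6 8)(1 15 5 4 2 11 14)|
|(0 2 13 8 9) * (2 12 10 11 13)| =7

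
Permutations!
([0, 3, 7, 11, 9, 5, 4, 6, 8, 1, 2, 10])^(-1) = [0, 9, 10, 1, 6, 5, 7, 2, 8, 4, 11, 3]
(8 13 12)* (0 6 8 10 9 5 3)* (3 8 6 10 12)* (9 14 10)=(0 9 5 8 13 3)(10 14)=[9, 1, 2, 0, 4, 8, 6, 7, 13, 5, 14, 11, 12, 3, 10]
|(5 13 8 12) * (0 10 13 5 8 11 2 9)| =6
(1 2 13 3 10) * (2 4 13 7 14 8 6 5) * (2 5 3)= [0, 4, 7, 10, 13, 5, 3, 14, 6, 9, 1, 11, 12, 2, 8]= (1 4 13 2 7 14 8 6 3 10)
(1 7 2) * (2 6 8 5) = (1 7 6 8 5 2) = [0, 7, 1, 3, 4, 2, 8, 6, 5]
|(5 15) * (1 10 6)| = 6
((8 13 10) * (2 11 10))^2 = ((2 11 10 8 13))^2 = (2 10 13 11 8)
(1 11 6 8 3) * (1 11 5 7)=(1 5 7)(3 11 6 8)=[0, 5, 2, 11, 4, 7, 8, 1, 3, 9, 10, 6]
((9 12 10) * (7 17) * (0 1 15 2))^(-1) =(0 2 15 1)(7 17)(9 10 12)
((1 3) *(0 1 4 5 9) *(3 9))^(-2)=((0 1 9)(3 4 5))^(-2)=(0 1 9)(3 4 5)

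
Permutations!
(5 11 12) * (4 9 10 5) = (4 9 10 5 11 12) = [0, 1, 2, 3, 9, 11, 6, 7, 8, 10, 5, 12, 4]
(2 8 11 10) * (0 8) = (0 8 11 10 2) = [8, 1, 0, 3, 4, 5, 6, 7, 11, 9, 2, 10]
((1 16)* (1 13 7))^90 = ((1 16 13 7))^90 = (1 13)(7 16)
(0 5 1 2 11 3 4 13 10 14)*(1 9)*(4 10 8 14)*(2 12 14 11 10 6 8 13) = (0 5 9 1 12 14)(2 10 4)(3 6 8 11) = [5, 12, 10, 6, 2, 9, 8, 7, 11, 1, 4, 3, 14, 13, 0]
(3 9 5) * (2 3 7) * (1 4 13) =(1 4 13)(2 3 9 5 7) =[0, 4, 3, 9, 13, 7, 6, 2, 8, 5, 10, 11, 12, 1]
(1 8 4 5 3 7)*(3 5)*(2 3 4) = [0, 8, 3, 7, 4, 5, 6, 1, 2] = (1 8 2 3 7)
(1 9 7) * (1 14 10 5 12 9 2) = (1 2)(5 12 9 7 14 10) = [0, 2, 1, 3, 4, 12, 6, 14, 8, 7, 5, 11, 9, 13, 10]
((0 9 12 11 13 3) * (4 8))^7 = (0 9 12 11 13 3)(4 8) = ((0 9 12 11 13 3)(4 8))^7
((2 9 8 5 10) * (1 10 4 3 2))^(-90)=(10)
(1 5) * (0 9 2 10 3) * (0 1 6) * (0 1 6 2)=[9, 5, 10, 6, 4, 2, 1, 7, 8, 0, 3]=(0 9)(1 5 2 10 3 6)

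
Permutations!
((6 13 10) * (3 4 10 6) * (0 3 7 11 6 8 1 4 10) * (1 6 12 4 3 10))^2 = ((0 10 7 11 12 4)(1 3)(6 13 8))^2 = (0 7 12)(4 10 11)(6 8 13)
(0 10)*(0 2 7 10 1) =(0 1)(2 7 10) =[1, 0, 7, 3, 4, 5, 6, 10, 8, 9, 2]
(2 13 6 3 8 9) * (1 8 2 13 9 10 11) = (1 8 10 11)(2 9 13 6 3) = [0, 8, 9, 2, 4, 5, 3, 7, 10, 13, 11, 1, 12, 6]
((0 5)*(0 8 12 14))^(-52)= (0 12 5 14 8)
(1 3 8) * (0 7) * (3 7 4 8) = [4, 7, 2, 3, 8, 5, 6, 0, 1] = (0 4 8 1 7)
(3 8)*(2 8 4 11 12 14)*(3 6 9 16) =(2 8 6 9 16 3 4 11 12 14) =[0, 1, 8, 4, 11, 5, 9, 7, 6, 16, 10, 12, 14, 13, 2, 15, 3]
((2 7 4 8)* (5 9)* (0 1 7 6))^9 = (0 7 8 6 1 4 2)(5 9)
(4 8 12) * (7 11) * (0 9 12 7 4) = (0 9 12)(4 8 7 11) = [9, 1, 2, 3, 8, 5, 6, 11, 7, 12, 10, 4, 0]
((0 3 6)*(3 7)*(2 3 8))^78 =((0 7 8 2 3 6))^78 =(8)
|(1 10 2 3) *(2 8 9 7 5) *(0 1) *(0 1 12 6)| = 24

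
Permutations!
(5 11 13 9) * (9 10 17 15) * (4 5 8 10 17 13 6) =(4 5 11 6)(8 10 13 17 15 9) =[0, 1, 2, 3, 5, 11, 4, 7, 10, 8, 13, 6, 12, 17, 14, 9, 16, 15]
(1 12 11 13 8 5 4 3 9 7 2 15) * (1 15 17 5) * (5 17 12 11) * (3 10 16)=(17)(1 11 13 8)(2 12 5 4 10 16 3 9 7)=[0, 11, 12, 9, 10, 4, 6, 2, 1, 7, 16, 13, 5, 8, 14, 15, 3, 17]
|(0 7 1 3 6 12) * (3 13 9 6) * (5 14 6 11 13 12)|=|(0 7 1 12)(5 14 6)(9 11 13)|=12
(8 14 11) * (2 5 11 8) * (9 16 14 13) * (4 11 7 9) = (2 5 7 9 16 14 8 13 4 11) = [0, 1, 5, 3, 11, 7, 6, 9, 13, 16, 10, 2, 12, 4, 8, 15, 14]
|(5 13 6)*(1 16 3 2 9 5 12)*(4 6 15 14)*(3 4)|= 35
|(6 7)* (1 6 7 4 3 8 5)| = |(1 6 4 3 8 5)| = 6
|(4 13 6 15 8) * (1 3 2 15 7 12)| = |(1 3 2 15 8 4 13 6 7 12)| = 10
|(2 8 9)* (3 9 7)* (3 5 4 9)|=|(2 8 7 5 4 9)|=6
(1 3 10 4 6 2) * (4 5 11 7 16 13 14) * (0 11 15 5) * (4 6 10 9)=(0 11 7 16 13 14 6 2 1 3 9 4 10)(5 15)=[11, 3, 1, 9, 10, 15, 2, 16, 8, 4, 0, 7, 12, 14, 6, 5, 13]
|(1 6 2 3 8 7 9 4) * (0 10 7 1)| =|(0 10 7 9 4)(1 6 2 3 8)| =5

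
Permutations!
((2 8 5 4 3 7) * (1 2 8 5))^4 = (1 3 2 7 5 8 4)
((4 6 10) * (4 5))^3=(4 5 10 6)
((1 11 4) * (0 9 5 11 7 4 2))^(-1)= (0 2 11 5 9)(1 4 7)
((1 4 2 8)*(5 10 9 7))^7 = ((1 4 2 8)(5 10 9 7))^7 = (1 8 2 4)(5 7 9 10)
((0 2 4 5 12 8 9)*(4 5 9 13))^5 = (0 13 5 9 8 2 4 12)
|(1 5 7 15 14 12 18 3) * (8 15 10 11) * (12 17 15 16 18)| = 9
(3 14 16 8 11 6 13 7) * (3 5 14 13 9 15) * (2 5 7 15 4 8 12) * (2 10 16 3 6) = [0, 1, 5, 13, 8, 14, 9, 7, 11, 4, 16, 2, 10, 15, 3, 6, 12] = (2 5 14 3 13 15 6 9 4 8 11)(10 16 12)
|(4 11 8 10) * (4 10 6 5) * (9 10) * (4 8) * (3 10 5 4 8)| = |(3 10 9 5)(4 11 8 6)| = 4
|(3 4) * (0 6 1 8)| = 4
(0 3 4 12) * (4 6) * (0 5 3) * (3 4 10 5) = [0, 1, 2, 6, 12, 4, 10, 7, 8, 9, 5, 11, 3] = (3 6 10 5 4 12)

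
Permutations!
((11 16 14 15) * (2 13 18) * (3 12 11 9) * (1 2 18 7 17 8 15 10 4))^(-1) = (18)(1 4 10 14 16 11 12 3 9 15 8 17 7 13 2)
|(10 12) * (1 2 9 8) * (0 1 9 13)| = 4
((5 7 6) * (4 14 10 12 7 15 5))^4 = (15)(4 7 10)(6 12 14) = ((4 14 10 12 7 6)(5 15))^4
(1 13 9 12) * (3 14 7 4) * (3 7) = (1 13 9 12)(3 14)(4 7) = [0, 13, 2, 14, 7, 5, 6, 4, 8, 12, 10, 11, 1, 9, 3]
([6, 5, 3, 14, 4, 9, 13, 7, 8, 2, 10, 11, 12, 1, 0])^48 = (0 1 2)(3 6 5)(9 14 13)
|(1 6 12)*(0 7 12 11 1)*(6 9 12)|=7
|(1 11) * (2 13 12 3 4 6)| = |(1 11)(2 13 12 3 4 6)| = 6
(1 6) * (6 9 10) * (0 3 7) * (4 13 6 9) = (0 3 7)(1 4 13 6)(9 10) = [3, 4, 2, 7, 13, 5, 1, 0, 8, 10, 9, 11, 12, 6]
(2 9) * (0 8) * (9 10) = [8, 1, 10, 3, 4, 5, 6, 7, 0, 2, 9] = (0 8)(2 10 9)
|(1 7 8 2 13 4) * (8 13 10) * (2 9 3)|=|(1 7 13 4)(2 10 8 9 3)|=20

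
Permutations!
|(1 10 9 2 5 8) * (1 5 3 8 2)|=|(1 10 9)(2 3 8 5)|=12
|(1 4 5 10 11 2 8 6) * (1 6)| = 7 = |(1 4 5 10 11 2 8)|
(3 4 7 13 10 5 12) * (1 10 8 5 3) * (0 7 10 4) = (0 7 13 8 5 12 1 4 10 3) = [7, 4, 2, 0, 10, 12, 6, 13, 5, 9, 3, 11, 1, 8]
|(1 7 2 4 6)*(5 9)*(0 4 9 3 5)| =|(0 4 6 1 7 2 9)(3 5)| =14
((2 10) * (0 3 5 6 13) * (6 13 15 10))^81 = ((0 3 5 13)(2 6 15 10))^81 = (0 3 5 13)(2 6 15 10)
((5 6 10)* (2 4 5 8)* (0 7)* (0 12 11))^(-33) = ((0 7 12 11)(2 4 5 6 10 8))^(-33) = (0 11 12 7)(2 6)(4 10)(5 8)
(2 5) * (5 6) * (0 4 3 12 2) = (0 4 3 12 2 6 5) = [4, 1, 6, 12, 3, 0, 5, 7, 8, 9, 10, 11, 2]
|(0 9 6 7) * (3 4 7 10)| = 7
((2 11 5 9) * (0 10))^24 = (11)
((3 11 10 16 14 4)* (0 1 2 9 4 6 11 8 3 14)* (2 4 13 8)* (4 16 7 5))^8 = (0 16 1)(2 8 9 3 13)(4 14 6 11 10 7 5)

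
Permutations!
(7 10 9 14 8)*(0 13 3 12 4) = (0 13 3 12 4)(7 10 9 14 8) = [13, 1, 2, 12, 0, 5, 6, 10, 7, 14, 9, 11, 4, 3, 8]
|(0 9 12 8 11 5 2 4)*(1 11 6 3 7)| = 12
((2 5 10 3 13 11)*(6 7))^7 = (2 5 10 3 13 11)(6 7)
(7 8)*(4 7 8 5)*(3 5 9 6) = (3 5 4 7 9 6) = [0, 1, 2, 5, 7, 4, 3, 9, 8, 6]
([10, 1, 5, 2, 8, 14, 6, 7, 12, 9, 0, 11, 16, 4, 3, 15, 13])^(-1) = [10, 1, 3, 14, 13, 2, 6, 7, 4, 9, 0, 11, 8, 16, 5, 15, 12]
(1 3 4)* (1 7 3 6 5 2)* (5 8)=(1 6 8 5 2)(3 4 7)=[0, 6, 1, 4, 7, 2, 8, 3, 5]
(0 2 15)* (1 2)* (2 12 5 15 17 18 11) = (0 1 12 5 15)(2 17 18 11) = [1, 12, 17, 3, 4, 15, 6, 7, 8, 9, 10, 2, 5, 13, 14, 0, 16, 18, 11]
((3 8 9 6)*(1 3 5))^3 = (1 9)(3 6)(5 8)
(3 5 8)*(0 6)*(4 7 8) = (0 6)(3 5 4 7 8) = [6, 1, 2, 5, 7, 4, 0, 8, 3]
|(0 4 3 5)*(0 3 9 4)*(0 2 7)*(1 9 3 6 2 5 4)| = 10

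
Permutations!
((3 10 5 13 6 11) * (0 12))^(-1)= (0 12)(3 11 6 13 5 10)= ((0 12)(3 10 5 13 6 11))^(-1)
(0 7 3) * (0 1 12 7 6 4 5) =(0 6 4 5)(1 12 7 3) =[6, 12, 2, 1, 5, 0, 4, 3, 8, 9, 10, 11, 7]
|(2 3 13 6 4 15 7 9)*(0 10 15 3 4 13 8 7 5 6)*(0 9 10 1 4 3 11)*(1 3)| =14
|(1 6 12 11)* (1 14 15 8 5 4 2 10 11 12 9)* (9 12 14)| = |(1 6 12 14 15 8 5 4 2 10 11 9)| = 12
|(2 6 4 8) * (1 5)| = 4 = |(1 5)(2 6 4 8)|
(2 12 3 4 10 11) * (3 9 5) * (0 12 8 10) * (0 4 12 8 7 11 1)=[8, 0, 7, 12, 4, 3, 6, 11, 10, 5, 1, 2, 9]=(0 8 10 1)(2 7 11)(3 12 9 5)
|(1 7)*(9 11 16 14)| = |(1 7)(9 11 16 14)| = 4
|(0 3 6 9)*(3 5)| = |(0 5 3 6 9)| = 5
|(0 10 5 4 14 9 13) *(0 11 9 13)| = |(0 10 5 4 14 13 11 9)| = 8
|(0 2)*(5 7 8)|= |(0 2)(5 7 8)|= 6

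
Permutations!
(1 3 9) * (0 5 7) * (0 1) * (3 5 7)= (0 7 1 5 3 9)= [7, 5, 2, 9, 4, 3, 6, 1, 8, 0]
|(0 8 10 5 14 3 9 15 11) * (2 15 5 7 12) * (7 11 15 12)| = 4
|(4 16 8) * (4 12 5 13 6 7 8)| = |(4 16)(5 13 6 7 8 12)| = 6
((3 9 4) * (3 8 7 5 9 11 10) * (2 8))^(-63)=(11)(2 5)(4 7)(8 9)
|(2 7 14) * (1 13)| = 6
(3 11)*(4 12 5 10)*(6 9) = [0, 1, 2, 11, 12, 10, 9, 7, 8, 6, 4, 3, 5] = (3 11)(4 12 5 10)(6 9)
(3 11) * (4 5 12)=(3 11)(4 5 12)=[0, 1, 2, 11, 5, 12, 6, 7, 8, 9, 10, 3, 4]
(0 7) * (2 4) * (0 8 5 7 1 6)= (0 1 6)(2 4)(5 7 8)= [1, 6, 4, 3, 2, 7, 0, 8, 5]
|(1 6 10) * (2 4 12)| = |(1 6 10)(2 4 12)| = 3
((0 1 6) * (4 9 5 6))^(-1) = (0 6 5 9 4 1)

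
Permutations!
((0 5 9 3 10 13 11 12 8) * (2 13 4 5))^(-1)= (0 8 12 11 13 2)(3 9 5 4 10)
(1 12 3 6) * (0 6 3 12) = (12)(0 6 1) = [6, 0, 2, 3, 4, 5, 1, 7, 8, 9, 10, 11, 12]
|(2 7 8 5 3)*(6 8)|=|(2 7 6 8 5 3)|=6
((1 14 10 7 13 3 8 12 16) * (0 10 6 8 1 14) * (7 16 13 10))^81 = (0 14 13 7 6 3 10 8 1 16 12)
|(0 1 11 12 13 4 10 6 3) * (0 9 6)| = 21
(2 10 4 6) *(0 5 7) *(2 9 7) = [5, 1, 10, 3, 6, 2, 9, 0, 8, 7, 4] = (0 5 2 10 4 6 9 7)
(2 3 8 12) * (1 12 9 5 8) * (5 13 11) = (1 12 2 3)(5 8 9 13 11) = [0, 12, 3, 1, 4, 8, 6, 7, 9, 13, 10, 5, 2, 11]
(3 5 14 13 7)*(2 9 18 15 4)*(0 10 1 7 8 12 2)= [10, 7, 9, 5, 0, 14, 6, 3, 12, 18, 1, 11, 2, 8, 13, 4, 16, 17, 15]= (0 10 1 7 3 5 14 13 8 12 2 9 18 15 4)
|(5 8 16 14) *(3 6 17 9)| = 4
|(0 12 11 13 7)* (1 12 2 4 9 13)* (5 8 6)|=6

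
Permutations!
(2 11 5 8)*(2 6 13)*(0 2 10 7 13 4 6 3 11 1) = (0 2 1)(3 11 5 8)(4 6)(7 13 10) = [2, 0, 1, 11, 6, 8, 4, 13, 3, 9, 7, 5, 12, 10]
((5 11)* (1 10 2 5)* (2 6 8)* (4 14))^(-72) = ((1 10 6 8 2 5 11)(4 14))^(-72) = (14)(1 5 8 10 11 2 6)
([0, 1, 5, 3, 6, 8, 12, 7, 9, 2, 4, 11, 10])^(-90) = (2 8)(4 12)(5 9)(6 10)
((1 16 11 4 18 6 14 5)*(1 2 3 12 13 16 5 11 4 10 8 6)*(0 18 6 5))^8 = (0 1 18)(2 11 16)(3 10 4)(5 14 13)(6 12 8)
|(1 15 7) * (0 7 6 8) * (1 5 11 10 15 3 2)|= 24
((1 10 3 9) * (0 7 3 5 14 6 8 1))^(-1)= (0 9 3 7)(1 8 6 14 5 10)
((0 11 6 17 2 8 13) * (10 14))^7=(17)(10 14)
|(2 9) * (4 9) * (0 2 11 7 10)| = |(0 2 4 9 11 7 10)| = 7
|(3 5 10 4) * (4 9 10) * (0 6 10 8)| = 15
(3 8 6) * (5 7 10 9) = (3 8 6)(5 7 10 9) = [0, 1, 2, 8, 4, 7, 3, 10, 6, 5, 9]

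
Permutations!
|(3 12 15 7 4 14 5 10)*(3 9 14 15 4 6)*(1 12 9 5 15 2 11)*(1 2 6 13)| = |(1 12 4 6 3 9 14 15 7 13)(2 11)(5 10)| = 10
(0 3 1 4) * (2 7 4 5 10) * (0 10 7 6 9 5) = (0 3 1)(2 6 9 5 7 4 10) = [3, 0, 6, 1, 10, 7, 9, 4, 8, 5, 2]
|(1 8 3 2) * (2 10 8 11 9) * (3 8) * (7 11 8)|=6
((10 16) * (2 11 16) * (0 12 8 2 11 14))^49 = (0 14 2 8 12)(10 11 16) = ((0 12 8 2 14)(10 11 16))^49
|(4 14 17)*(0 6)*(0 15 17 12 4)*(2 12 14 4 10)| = 12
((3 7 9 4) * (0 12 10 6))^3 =(0 6 10 12)(3 4 9 7)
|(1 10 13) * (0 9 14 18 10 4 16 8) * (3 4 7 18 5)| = 40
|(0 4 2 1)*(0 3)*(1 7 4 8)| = 12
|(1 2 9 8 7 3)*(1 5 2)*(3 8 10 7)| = 7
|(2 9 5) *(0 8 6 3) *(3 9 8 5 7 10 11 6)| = 5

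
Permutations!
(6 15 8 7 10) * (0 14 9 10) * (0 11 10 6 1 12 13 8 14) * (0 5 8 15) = (0 5 8 7 11 10 1 12 13 15 14 9 6) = [5, 12, 2, 3, 4, 8, 0, 11, 7, 6, 1, 10, 13, 15, 9, 14]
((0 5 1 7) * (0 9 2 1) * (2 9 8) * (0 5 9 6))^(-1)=((0 9 6)(1 7 8 2))^(-1)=(0 6 9)(1 2 8 7)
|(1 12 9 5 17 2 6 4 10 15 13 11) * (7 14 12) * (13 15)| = |(1 7 14 12 9 5 17 2 6 4 10 13 11)| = 13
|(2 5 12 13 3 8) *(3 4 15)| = 8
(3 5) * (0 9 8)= (0 9 8)(3 5)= [9, 1, 2, 5, 4, 3, 6, 7, 0, 8]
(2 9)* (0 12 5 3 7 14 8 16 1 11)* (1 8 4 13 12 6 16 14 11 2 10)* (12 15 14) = (0 6 16 8 12 5 3 7 11)(1 2 9 10)(4 13 15 14) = [6, 2, 9, 7, 13, 3, 16, 11, 12, 10, 1, 0, 5, 15, 4, 14, 8]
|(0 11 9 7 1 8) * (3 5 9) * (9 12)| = 9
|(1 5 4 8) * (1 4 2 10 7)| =|(1 5 2 10 7)(4 8)| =10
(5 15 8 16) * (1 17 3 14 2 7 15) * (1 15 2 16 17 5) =(1 5 15 8 17 3 14 16)(2 7) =[0, 5, 7, 14, 4, 15, 6, 2, 17, 9, 10, 11, 12, 13, 16, 8, 1, 3]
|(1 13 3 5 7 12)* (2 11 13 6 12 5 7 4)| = 21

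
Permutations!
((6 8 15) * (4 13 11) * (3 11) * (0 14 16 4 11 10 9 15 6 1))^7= ((0 14 16 4 13 3 10 9 15 1)(6 8))^7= (0 9 13 14 15 3 16 1 10 4)(6 8)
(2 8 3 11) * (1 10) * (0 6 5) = [6, 10, 8, 11, 4, 0, 5, 7, 3, 9, 1, 2] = (0 6 5)(1 10)(2 8 3 11)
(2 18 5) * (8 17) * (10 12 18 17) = [0, 1, 17, 3, 4, 2, 6, 7, 10, 9, 12, 11, 18, 13, 14, 15, 16, 8, 5] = (2 17 8 10 12 18 5)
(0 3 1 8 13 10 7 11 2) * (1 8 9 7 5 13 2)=(0 3 8 2)(1 9 7 11)(5 13 10)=[3, 9, 0, 8, 4, 13, 6, 11, 2, 7, 5, 1, 12, 10]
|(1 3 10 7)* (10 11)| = |(1 3 11 10 7)| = 5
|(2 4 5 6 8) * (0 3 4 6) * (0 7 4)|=|(0 3)(2 6 8)(4 5 7)|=6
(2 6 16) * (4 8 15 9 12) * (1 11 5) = (1 11 5)(2 6 16)(4 8 15 9 12) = [0, 11, 6, 3, 8, 1, 16, 7, 15, 12, 10, 5, 4, 13, 14, 9, 2]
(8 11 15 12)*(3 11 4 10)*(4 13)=(3 11 15 12 8 13 4 10)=[0, 1, 2, 11, 10, 5, 6, 7, 13, 9, 3, 15, 8, 4, 14, 12]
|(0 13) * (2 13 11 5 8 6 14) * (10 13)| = 9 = |(0 11 5 8 6 14 2 10 13)|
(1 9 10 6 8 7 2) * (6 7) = (1 9 10 7 2)(6 8) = [0, 9, 1, 3, 4, 5, 8, 2, 6, 10, 7]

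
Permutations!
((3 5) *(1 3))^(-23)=(1 3 5)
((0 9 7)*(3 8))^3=((0 9 7)(3 8))^3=(9)(3 8)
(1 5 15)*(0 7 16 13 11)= [7, 5, 2, 3, 4, 15, 6, 16, 8, 9, 10, 0, 12, 11, 14, 1, 13]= (0 7 16 13 11)(1 5 15)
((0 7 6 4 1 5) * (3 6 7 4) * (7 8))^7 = ((0 4 1 5)(3 6)(7 8))^7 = (0 5 1 4)(3 6)(7 8)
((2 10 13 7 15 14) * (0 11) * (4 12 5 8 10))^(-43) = ((0 11)(2 4 12 5 8 10 13 7 15 14))^(-43) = (0 11)(2 7 8 4 15 10 12 14 13 5)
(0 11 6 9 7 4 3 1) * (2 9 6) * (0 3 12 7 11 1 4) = [1, 3, 9, 4, 12, 5, 6, 0, 8, 11, 10, 2, 7] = (0 1 3 4 12 7)(2 9 11)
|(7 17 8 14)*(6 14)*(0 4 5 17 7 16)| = 8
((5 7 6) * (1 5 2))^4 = (1 2 6 7 5)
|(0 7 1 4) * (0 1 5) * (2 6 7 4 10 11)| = 9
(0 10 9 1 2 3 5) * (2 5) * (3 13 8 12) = (0 10 9 1 5)(2 13 8 12 3) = [10, 5, 13, 2, 4, 0, 6, 7, 12, 1, 9, 11, 3, 8]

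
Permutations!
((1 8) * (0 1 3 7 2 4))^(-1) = (0 4 2 7 3 8 1)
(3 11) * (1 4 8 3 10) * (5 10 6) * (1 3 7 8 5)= (1 4 5 10 3 11 6)(7 8)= [0, 4, 2, 11, 5, 10, 1, 8, 7, 9, 3, 6]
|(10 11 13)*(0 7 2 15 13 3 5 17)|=10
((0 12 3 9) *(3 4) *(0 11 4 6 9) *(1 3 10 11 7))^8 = ((0 12 6 9 7 1 3)(4 10 11))^8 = (0 12 6 9 7 1 3)(4 11 10)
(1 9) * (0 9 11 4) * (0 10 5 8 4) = [9, 11, 2, 3, 10, 8, 6, 7, 4, 1, 5, 0] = (0 9 1 11)(4 10 5 8)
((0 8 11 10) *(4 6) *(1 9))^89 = (0 8 11 10)(1 9)(4 6)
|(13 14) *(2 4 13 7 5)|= |(2 4 13 14 7 5)|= 6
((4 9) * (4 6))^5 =(4 6 9)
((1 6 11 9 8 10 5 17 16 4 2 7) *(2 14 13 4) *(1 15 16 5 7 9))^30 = (17)(2 8 7 16 9 10 15)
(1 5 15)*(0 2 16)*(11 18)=(0 2 16)(1 5 15)(11 18)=[2, 5, 16, 3, 4, 15, 6, 7, 8, 9, 10, 18, 12, 13, 14, 1, 0, 17, 11]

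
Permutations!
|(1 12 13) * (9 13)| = |(1 12 9 13)| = 4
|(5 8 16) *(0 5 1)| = 5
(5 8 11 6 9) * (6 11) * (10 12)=[0, 1, 2, 3, 4, 8, 9, 7, 6, 5, 12, 11, 10]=(5 8 6 9)(10 12)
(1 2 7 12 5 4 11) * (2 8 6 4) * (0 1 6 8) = (0 1)(2 7 12 5)(4 11 6) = [1, 0, 7, 3, 11, 2, 4, 12, 8, 9, 10, 6, 5]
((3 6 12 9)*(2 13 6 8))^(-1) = (2 8 3 9 12 6 13)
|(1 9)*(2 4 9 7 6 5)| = 7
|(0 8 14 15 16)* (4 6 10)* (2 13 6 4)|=20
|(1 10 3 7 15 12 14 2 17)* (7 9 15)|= |(1 10 3 9 15 12 14 2 17)|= 9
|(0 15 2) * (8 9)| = 6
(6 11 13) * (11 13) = [0, 1, 2, 3, 4, 5, 13, 7, 8, 9, 10, 11, 12, 6] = (6 13)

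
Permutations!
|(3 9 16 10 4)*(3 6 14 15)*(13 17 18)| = 24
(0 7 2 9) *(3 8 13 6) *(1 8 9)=(0 7 2 1 8 13 6 3 9)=[7, 8, 1, 9, 4, 5, 3, 2, 13, 0, 10, 11, 12, 6]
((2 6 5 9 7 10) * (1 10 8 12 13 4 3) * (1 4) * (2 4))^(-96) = (13)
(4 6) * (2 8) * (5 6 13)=(2 8)(4 13 5 6)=[0, 1, 8, 3, 13, 6, 4, 7, 2, 9, 10, 11, 12, 5]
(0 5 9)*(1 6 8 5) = [1, 6, 2, 3, 4, 9, 8, 7, 5, 0] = (0 1 6 8 5 9)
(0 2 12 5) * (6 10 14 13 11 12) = (0 2 6 10 14 13 11 12 5) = [2, 1, 6, 3, 4, 0, 10, 7, 8, 9, 14, 12, 5, 11, 13]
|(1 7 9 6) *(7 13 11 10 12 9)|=|(1 13 11 10 12 9 6)|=7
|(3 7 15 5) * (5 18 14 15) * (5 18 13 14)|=12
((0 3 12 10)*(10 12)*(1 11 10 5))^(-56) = (12)(0 11 5)(1 3 10)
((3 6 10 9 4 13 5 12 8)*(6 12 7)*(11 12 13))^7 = (3 4 7 8 9 5 12 10 13 11 6)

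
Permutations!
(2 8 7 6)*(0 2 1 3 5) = (0 2 8 7 6 1 3 5) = [2, 3, 8, 5, 4, 0, 1, 6, 7]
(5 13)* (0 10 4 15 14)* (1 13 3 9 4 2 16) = (0 10 2 16 1 13 5 3 9 4 15 14) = [10, 13, 16, 9, 15, 3, 6, 7, 8, 4, 2, 11, 12, 5, 0, 14, 1]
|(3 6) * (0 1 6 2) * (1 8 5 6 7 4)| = 6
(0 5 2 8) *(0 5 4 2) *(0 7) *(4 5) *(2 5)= (0 2 8 4 5 7)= [2, 1, 8, 3, 5, 7, 6, 0, 4]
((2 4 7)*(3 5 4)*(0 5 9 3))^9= (0 2 7 4 5)(3 9)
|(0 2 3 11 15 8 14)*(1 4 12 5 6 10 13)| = |(0 2 3 11 15 8 14)(1 4 12 5 6 10 13)| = 7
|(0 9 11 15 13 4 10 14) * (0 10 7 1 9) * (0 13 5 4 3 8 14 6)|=|(0 13 3 8 14 10 6)(1 9 11 15 5 4 7)|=7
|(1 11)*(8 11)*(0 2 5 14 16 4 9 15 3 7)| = |(0 2 5 14 16 4 9 15 3 7)(1 8 11)| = 30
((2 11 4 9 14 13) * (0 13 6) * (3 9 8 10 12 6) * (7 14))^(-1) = (0 6 12 10 8 4 11 2 13)(3 14 7 9)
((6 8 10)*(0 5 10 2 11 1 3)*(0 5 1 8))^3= ((0 1 3 5 10 6)(2 11 8))^3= (11)(0 5)(1 10)(3 6)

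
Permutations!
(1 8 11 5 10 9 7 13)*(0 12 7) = (0 12 7 13 1 8 11 5 10 9) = [12, 8, 2, 3, 4, 10, 6, 13, 11, 0, 9, 5, 7, 1]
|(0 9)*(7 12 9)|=4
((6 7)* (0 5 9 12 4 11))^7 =(0 5 9 12 4 11)(6 7)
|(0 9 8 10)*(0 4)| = 5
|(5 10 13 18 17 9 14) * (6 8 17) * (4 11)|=18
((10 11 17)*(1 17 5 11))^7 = ((1 17 10)(5 11))^7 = (1 17 10)(5 11)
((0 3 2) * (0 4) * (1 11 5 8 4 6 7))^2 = (0 2 7 11 8)(1 5 4 3 6)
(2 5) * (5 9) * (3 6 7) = [0, 1, 9, 6, 4, 2, 7, 3, 8, 5] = (2 9 5)(3 6 7)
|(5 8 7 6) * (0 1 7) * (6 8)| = 4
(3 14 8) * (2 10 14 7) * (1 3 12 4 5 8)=(1 3 7 2 10 14)(4 5 8 12)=[0, 3, 10, 7, 5, 8, 6, 2, 12, 9, 14, 11, 4, 13, 1]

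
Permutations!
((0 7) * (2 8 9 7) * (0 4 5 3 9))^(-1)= ((0 2 8)(3 9 7 4 5))^(-1)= (0 8 2)(3 5 4 7 9)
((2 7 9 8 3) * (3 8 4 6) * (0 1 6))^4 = (0 2)(1 7)(3 4)(6 9)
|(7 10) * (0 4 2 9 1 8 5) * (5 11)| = 8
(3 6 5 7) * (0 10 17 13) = (0 10 17 13)(3 6 5 7) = [10, 1, 2, 6, 4, 7, 5, 3, 8, 9, 17, 11, 12, 0, 14, 15, 16, 13]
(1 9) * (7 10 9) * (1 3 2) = [0, 7, 1, 2, 4, 5, 6, 10, 8, 3, 9] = (1 7 10 9 3 2)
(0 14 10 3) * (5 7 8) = (0 14 10 3)(5 7 8) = [14, 1, 2, 0, 4, 7, 6, 8, 5, 9, 3, 11, 12, 13, 10]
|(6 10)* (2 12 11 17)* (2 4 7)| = |(2 12 11 17 4 7)(6 10)| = 6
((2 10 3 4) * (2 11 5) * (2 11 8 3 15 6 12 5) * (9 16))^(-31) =((2 10 15 6 12 5 11)(3 4 8)(9 16))^(-31) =(2 12 10 5 15 11 6)(3 8 4)(9 16)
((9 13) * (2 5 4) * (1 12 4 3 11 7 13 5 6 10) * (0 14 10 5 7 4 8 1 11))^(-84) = ((0 14 10 11 4 2 6 5 3)(1 12 8)(7 13 9))^(-84) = (0 6 11)(2 10 3)(4 14 5)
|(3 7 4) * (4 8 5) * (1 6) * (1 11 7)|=8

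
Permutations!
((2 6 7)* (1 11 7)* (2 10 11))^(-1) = (1 6 2)(7 11 10)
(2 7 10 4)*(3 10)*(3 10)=(2 7 10 4)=[0, 1, 7, 3, 2, 5, 6, 10, 8, 9, 4]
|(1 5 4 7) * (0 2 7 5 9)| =|(0 2 7 1 9)(4 5)| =10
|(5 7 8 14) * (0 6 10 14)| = 7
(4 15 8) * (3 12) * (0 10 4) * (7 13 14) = [10, 1, 2, 12, 15, 5, 6, 13, 0, 9, 4, 11, 3, 14, 7, 8] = (0 10 4 15 8)(3 12)(7 13 14)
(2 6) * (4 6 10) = [0, 1, 10, 3, 6, 5, 2, 7, 8, 9, 4] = (2 10 4 6)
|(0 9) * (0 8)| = 3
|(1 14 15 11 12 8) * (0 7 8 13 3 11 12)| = 10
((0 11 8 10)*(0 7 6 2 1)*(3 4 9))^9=(0 11 8 10 7 6 2 1)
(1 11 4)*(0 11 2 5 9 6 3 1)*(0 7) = (0 11 4 7)(1 2 5 9 6 3) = [11, 2, 5, 1, 7, 9, 3, 0, 8, 6, 10, 4]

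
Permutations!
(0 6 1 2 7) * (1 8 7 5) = (0 6 8 7)(1 2 5) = [6, 2, 5, 3, 4, 1, 8, 0, 7]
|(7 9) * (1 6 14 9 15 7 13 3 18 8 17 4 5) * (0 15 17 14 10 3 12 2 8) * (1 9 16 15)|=12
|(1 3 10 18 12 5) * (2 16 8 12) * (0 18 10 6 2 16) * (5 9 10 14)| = 13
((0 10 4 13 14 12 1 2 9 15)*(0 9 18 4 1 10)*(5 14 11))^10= (18)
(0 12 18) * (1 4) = [12, 4, 2, 3, 1, 5, 6, 7, 8, 9, 10, 11, 18, 13, 14, 15, 16, 17, 0] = (0 12 18)(1 4)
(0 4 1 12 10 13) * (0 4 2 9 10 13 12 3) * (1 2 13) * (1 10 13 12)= (0 12 10 1 3)(2 9 13 4)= [12, 3, 9, 0, 2, 5, 6, 7, 8, 13, 1, 11, 10, 4]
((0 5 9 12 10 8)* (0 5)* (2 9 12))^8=(12)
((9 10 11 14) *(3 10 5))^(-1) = (3 5 9 14 11 10)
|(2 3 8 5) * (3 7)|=|(2 7 3 8 5)|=5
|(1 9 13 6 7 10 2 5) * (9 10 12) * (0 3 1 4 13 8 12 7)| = |(0 3 1 10 2 5 4 13 6)(8 12 9)| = 9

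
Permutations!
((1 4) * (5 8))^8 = ((1 4)(5 8))^8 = (8)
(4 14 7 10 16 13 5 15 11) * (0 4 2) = [4, 1, 0, 3, 14, 15, 6, 10, 8, 9, 16, 2, 12, 5, 7, 11, 13] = (0 4 14 7 10 16 13 5 15 11 2)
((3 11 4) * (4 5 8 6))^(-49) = (3 4 6 8 5 11)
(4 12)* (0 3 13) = (0 3 13)(4 12) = [3, 1, 2, 13, 12, 5, 6, 7, 8, 9, 10, 11, 4, 0]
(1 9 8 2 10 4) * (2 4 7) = [0, 9, 10, 3, 1, 5, 6, 2, 4, 8, 7] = (1 9 8 4)(2 10 7)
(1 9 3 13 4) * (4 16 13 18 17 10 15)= (1 9 3 18 17 10 15 4)(13 16)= [0, 9, 2, 18, 1, 5, 6, 7, 8, 3, 15, 11, 12, 16, 14, 4, 13, 10, 17]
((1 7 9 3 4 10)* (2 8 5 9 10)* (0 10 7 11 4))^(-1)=(0 3 9 5 8 2 4 11 1 10)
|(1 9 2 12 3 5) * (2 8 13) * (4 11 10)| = 24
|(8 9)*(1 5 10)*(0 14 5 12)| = |(0 14 5 10 1 12)(8 9)| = 6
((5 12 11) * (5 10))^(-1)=((5 12 11 10))^(-1)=(5 10 11 12)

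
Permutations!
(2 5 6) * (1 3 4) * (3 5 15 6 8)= (1 5 8 3 4)(2 15 6)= [0, 5, 15, 4, 1, 8, 2, 7, 3, 9, 10, 11, 12, 13, 14, 6]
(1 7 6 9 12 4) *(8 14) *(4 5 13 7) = (1 4)(5 13 7 6 9 12)(8 14) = [0, 4, 2, 3, 1, 13, 9, 6, 14, 12, 10, 11, 5, 7, 8]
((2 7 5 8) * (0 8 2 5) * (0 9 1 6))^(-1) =((0 8 5 2 7 9 1 6))^(-1) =(0 6 1 9 7 2 5 8)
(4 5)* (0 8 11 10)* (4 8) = (0 4 5 8 11 10) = [4, 1, 2, 3, 5, 8, 6, 7, 11, 9, 0, 10]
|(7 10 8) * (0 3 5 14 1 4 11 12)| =|(0 3 5 14 1 4 11 12)(7 10 8)| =24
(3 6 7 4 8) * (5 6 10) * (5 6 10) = [0, 1, 2, 5, 8, 10, 7, 4, 3, 9, 6] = (3 5 10 6 7 4 8)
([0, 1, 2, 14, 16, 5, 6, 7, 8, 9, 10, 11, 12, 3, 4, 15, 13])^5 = (16)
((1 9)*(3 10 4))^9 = (10)(1 9)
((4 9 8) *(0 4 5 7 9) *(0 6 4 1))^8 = ((0 1)(4 6)(5 7 9 8))^8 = (9)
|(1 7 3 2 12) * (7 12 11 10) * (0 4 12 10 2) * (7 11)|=|(0 4 12 1 10 11 2 7 3)|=9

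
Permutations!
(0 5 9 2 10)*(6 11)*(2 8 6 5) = (0 2 10)(5 9 8 6 11) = [2, 1, 10, 3, 4, 9, 11, 7, 6, 8, 0, 5]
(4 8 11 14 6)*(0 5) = [5, 1, 2, 3, 8, 0, 4, 7, 11, 9, 10, 14, 12, 13, 6] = (0 5)(4 8 11 14 6)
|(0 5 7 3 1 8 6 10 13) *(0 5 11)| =8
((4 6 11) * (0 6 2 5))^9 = ((0 6 11 4 2 5))^9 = (0 4)(2 6)(5 11)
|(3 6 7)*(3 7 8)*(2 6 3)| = 3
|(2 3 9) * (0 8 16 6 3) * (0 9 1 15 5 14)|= 18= |(0 8 16 6 3 1 15 5 14)(2 9)|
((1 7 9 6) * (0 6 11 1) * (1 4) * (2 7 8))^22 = (1 8 2 7 9 11 4)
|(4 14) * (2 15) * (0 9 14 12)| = |(0 9 14 4 12)(2 15)| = 10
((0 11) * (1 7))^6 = ((0 11)(1 7))^6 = (11)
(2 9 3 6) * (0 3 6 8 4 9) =(0 3 8 4 9 6 2) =[3, 1, 0, 8, 9, 5, 2, 7, 4, 6]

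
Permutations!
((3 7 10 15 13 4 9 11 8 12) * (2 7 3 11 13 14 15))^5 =((2 7 10)(4 9 13)(8 12 11)(14 15))^5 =(2 10 7)(4 13 9)(8 11 12)(14 15)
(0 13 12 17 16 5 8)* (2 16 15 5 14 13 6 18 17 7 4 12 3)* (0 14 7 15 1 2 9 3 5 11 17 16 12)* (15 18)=[6, 2, 12, 9, 0, 8, 15, 4, 14, 3, 10, 17, 18, 5, 13, 11, 7, 1, 16]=(0 6 15 11 17 1 2 12 18 16 7 4)(3 9)(5 8 14 13)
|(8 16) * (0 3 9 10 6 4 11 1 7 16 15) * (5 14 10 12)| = |(0 3 9 12 5 14 10 6 4 11 1 7 16 8 15)| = 15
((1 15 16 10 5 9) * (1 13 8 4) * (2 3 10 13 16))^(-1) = ((1 15 2 3 10 5 9 16 13 8 4))^(-1) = (1 4 8 13 16 9 5 10 3 2 15)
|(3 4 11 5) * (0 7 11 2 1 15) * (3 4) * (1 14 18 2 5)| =30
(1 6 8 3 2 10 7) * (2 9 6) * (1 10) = (1 2)(3 9 6 8)(7 10) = [0, 2, 1, 9, 4, 5, 8, 10, 3, 6, 7]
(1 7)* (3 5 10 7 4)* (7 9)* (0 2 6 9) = [2, 4, 6, 5, 3, 10, 9, 1, 8, 7, 0] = (0 2 6 9 7 1 4 3 5 10)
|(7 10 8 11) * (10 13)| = |(7 13 10 8 11)| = 5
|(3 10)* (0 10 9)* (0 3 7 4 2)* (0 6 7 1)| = 12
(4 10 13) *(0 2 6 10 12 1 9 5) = (0 2 6 10 13 4 12 1 9 5) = [2, 9, 6, 3, 12, 0, 10, 7, 8, 5, 13, 11, 1, 4]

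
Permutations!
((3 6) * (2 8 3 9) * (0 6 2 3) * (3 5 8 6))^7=(9)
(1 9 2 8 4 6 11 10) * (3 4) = (1 9 2 8 3 4 6 11 10) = [0, 9, 8, 4, 6, 5, 11, 7, 3, 2, 1, 10]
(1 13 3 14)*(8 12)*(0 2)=[2, 13, 0, 14, 4, 5, 6, 7, 12, 9, 10, 11, 8, 3, 1]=(0 2)(1 13 3 14)(8 12)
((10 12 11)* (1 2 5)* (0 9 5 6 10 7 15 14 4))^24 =(0 14 7 12 6 1 9 4 15 11 10 2 5)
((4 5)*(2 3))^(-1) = (2 3)(4 5)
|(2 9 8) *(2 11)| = 4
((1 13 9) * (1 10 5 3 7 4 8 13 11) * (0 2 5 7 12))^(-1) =(0 12 3 5 2)(1 11)(4 7 10 9 13 8)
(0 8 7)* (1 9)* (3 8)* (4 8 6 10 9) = (0 3 6 10 9 1 4 8 7) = [3, 4, 2, 6, 8, 5, 10, 0, 7, 1, 9]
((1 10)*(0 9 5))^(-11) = (0 9 5)(1 10)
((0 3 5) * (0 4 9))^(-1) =(0 9 4 5 3)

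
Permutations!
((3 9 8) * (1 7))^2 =((1 7)(3 9 8))^2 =(3 8 9)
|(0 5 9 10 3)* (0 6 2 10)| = 12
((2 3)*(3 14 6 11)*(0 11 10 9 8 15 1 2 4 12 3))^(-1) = ((0 11)(1 2 14 6 10 9 8 15)(3 4 12))^(-1) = (0 11)(1 15 8 9 10 6 14 2)(3 12 4)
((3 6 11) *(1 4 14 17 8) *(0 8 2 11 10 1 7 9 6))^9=(0 17 10 8 2 1 7 11 4 9 3 14 6)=((0 8 7 9 6 10 1 4 14 17 2 11 3))^9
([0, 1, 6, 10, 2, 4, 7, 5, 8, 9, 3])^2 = [0, 1, 7, 3, 6, 2, 5, 4, 8, 9, 10]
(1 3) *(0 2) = (0 2)(1 3) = [2, 3, 0, 1]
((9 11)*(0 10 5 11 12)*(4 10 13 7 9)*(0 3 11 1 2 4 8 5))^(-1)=((0 13 7 9 12 3 11 8 5 1 2 4 10))^(-1)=(0 10 4 2 1 5 8 11 3 12 9 7 13)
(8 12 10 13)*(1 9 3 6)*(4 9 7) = (1 7 4 9 3 6)(8 12 10 13) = [0, 7, 2, 6, 9, 5, 1, 4, 12, 3, 13, 11, 10, 8]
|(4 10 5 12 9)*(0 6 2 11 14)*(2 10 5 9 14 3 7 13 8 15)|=|(0 6 10 9 4 5 12 14)(2 11 3 7 13 8 15)|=56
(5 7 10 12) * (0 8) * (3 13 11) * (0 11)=(0 8 11 3 13)(5 7 10 12)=[8, 1, 2, 13, 4, 7, 6, 10, 11, 9, 12, 3, 5, 0]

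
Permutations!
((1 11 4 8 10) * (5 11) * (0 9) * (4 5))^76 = ((0 9)(1 4 8 10)(5 11))^76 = (11)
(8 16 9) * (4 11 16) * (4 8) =(4 11 16 9) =[0, 1, 2, 3, 11, 5, 6, 7, 8, 4, 10, 16, 12, 13, 14, 15, 9]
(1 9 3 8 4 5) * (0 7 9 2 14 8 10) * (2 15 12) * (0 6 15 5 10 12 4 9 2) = (0 7 2 14 8 9 3 12)(1 5)(4 10 6 15) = [7, 5, 14, 12, 10, 1, 15, 2, 9, 3, 6, 11, 0, 13, 8, 4]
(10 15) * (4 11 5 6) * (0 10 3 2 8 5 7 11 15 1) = (0 10 1)(2 8 5 6 4 15 3)(7 11) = [10, 0, 8, 2, 15, 6, 4, 11, 5, 9, 1, 7, 12, 13, 14, 3]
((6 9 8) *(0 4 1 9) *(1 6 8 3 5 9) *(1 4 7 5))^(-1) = (0 6 4 1 3 9 5 7) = ((0 7 5 9 3 1 4 6))^(-1)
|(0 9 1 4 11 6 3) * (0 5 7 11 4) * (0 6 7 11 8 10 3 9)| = 6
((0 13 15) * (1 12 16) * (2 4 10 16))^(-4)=(0 15 13)(1 2 10)(4 16 12)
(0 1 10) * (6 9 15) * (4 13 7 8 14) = (0 1 10)(4 13 7 8 14)(6 9 15) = [1, 10, 2, 3, 13, 5, 9, 8, 14, 15, 0, 11, 12, 7, 4, 6]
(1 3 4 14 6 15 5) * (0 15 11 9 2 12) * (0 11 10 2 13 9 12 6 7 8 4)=[15, 3, 6, 0, 14, 1, 10, 8, 4, 13, 2, 12, 11, 9, 7, 5]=(0 15 5 1 3)(2 6 10)(4 14 7 8)(9 13)(11 12)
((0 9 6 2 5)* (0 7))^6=(9)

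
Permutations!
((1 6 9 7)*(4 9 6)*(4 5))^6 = ((1 5 4 9 7))^6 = (1 5 4 9 7)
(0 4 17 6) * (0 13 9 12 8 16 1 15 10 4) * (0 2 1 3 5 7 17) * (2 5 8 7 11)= (0 5 11 2 1 15 10 4)(3 8 16)(6 13 9 12 7 17)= [5, 15, 1, 8, 0, 11, 13, 17, 16, 12, 4, 2, 7, 9, 14, 10, 3, 6]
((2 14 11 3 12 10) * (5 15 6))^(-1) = (2 10 12 3 11 14)(5 6 15)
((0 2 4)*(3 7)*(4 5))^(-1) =((0 2 5 4)(3 7))^(-1) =(0 4 5 2)(3 7)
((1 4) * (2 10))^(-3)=((1 4)(2 10))^(-3)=(1 4)(2 10)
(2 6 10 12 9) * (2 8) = (2 6 10 12 9 8) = [0, 1, 6, 3, 4, 5, 10, 7, 2, 8, 12, 11, 9]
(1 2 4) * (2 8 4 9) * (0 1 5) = (0 1 8 4 5)(2 9) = [1, 8, 9, 3, 5, 0, 6, 7, 4, 2]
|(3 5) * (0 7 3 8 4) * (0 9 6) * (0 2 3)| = 14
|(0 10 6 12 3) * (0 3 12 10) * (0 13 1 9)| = |(0 13 1 9)(6 10)| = 4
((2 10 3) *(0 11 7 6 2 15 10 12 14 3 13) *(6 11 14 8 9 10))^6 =(0 12 14 8 3 9 15 10 6 13 2)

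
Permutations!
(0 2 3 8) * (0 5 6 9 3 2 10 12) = (0 10 12)(3 8 5 6 9) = [10, 1, 2, 8, 4, 6, 9, 7, 5, 3, 12, 11, 0]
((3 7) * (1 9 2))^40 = (1 9 2)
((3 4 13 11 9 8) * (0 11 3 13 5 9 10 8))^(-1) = ((0 11 10 8 13 3 4 5 9))^(-1) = (0 9 5 4 3 13 8 10 11)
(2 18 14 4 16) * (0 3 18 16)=(0 3 18 14 4)(2 16)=[3, 1, 16, 18, 0, 5, 6, 7, 8, 9, 10, 11, 12, 13, 4, 15, 2, 17, 14]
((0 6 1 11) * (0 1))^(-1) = ((0 6)(1 11))^(-1) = (0 6)(1 11)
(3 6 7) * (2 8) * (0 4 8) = (0 4 8 2)(3 6 7) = [4, 1, 0, 6, 8, 5, 7, 3, 2]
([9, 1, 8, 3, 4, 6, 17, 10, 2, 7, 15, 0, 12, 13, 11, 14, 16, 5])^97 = (0 11 14 15 10 7 9)(2 8)(5 6 17)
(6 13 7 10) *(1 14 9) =[0, 14, 2, 3, 4, 5, 13, 10, 8, 1, 6, 11, 12, 7, 9] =(1 14 9)(6 13 7 10)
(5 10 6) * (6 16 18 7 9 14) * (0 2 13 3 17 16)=(0 2 13 3 17 16 18 7 9 14 6 5 10)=[2, 1, 13, 17, 4, 10, 5, 9, 8, 14, 0, 11, 12, 3, 6, 15, 18, 16, 7]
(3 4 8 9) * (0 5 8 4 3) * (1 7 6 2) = [5, 7, 1, 3, 4, 8, 2, 6, 9, 0] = (0 5 8 9)(1 7 6 2)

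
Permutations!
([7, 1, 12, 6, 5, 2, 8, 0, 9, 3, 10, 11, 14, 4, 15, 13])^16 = [0, 1, 14, 3, 2, 12, 6, 7, 8, 9, 10, 11, 15, 5, 13, 4]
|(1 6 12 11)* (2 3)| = 4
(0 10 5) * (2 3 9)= (0 10 5)(2 3 9)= [10, 1, 3, 9, 4, 0, 6, 7, 8, 2, 5]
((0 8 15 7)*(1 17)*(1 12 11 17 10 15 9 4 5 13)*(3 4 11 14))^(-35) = ((0 8 9 11 17 12 14 3 4 5 13 1 10 15 7))^(-35) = (0 13 12)(1 14 8)(3 9 10)(4 11 15)(5 17 7)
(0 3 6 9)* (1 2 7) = [3, 2, 7, 6, 4, 5, 9, 1, 8, 0] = (0 3 6 9)(1 2 7)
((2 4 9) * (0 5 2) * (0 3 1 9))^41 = (0 5 2 4)(1 3 9)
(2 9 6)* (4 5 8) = (2 9 6)(4 5 8) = [0, 1, 9, 3, 5, 8, 2, 7, 4, 6]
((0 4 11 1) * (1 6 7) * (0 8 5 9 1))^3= ((0 4 11 6 7)(1 8 5 9))^3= (0 6 4 7 11)(1 9 5 8)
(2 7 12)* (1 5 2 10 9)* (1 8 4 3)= (1 5 2 7 12 10 9 8 4 3)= [0, 5, 7, 1, 3, 2, 6, 12, 4, 8, 9, 11, 10]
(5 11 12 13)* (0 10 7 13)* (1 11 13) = (0 10 7 1 11 12)(5 13) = [10, 11, 2, 3, 4, 13, 6, 1, 8, 9, 7, 12, 0, 5]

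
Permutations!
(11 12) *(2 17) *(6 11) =[0, 1, 17, 3, 4, 5, 11, 7, 8, 9, 10, 12, 6, 13, 14, 15, 16, 2] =(2 17)(6 11 12)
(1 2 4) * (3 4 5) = (1 2 5 3 4) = [0, 2, 5, 4, 1, 3]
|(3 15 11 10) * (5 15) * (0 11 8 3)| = |(0 11 10)(3 5 15 8)| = 12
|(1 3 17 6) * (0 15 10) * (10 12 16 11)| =|(0 15 12 16 11 10)(1 3 17 6)| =12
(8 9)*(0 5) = [5, 1, 2, 3, 4, 0, 6, 7, 9, 8] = (0 5)(8 9)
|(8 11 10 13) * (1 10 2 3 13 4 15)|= 20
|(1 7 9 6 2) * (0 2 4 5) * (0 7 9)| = 8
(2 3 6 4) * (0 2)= (0 2 3 6 4)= [2, 1, 3, 6, 0, 5, 4]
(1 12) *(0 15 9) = (0 15 9)(1 12) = [15, 12, 2, 3, 4, 5, 6, 7, 8, 0, 10, 11, 1, 13, 14, 9]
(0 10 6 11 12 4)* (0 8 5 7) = (0 10 6 11 12 4 8 5 7) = [10, 1, 2, 3, 8, 7, 11, 0, 5, 9, 6, 12, 4]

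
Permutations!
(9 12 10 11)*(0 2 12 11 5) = [2, 1, 12, 3, 4, 0, 6, 7, 8, 11, 5, 9, 10] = (0 2 12 10 5)(9 11)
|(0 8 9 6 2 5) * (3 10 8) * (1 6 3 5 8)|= 14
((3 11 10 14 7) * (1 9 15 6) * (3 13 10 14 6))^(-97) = (1 3 7 6 15 14 10 9 11 13)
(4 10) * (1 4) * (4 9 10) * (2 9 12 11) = [0, 12, 9, 3, 4, 5, 6, 7, 8, 10, 1, 2, 11] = (1 12 11 2 9 10)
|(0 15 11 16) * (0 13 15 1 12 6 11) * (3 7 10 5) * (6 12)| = |(0 1 6 11 16 13 15)(3 7 10 5)| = 28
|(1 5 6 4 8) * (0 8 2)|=|(0 8 1 5 6 4 2)|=7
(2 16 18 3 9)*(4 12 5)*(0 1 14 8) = (0 1 14 8)(2 16 18 3 9)(4 12 5) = [1, 14, 16, 9, 12, 4, 6, 7, 0, 2, 10, 11, 5, 13, 8, 15, 18, 17, 3]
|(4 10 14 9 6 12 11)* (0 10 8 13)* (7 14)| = 11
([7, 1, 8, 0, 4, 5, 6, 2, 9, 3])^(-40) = (0 2 9)(3 7 8)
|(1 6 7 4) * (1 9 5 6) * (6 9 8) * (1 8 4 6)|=|(1 8)(5 9)(6 7)|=2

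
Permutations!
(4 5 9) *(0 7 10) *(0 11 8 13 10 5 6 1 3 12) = (0 7 5 9 4 6 1 3 12)(8 13 10 11) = [7, 3, 2, 12, 6, 9, 1, 5, 13, 4, 11, 8, 0, 10]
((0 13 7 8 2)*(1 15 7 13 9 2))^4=(15)(0 9 2)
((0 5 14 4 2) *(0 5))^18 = (2 14)(4 5)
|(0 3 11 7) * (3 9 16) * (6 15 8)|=6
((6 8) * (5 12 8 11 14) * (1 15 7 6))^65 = (1 7 11 5 8 15 6 14 12)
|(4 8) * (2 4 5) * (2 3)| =5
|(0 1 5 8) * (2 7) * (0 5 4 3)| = |(0 1 4 3)(2 7)(5 8)| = 4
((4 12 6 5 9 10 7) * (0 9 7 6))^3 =((0 9 10 6 5 7 4 12))^3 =(0 6 4 9 5 12 10 7)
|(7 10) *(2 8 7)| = 4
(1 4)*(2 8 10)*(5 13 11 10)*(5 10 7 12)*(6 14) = (1 4)(2 8 10)(5 13 11 7 12)(6 14) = [0, 4, 8, 3, 1, 13, 14, 12, 10, 9, 2, 7, 5, 11, 6]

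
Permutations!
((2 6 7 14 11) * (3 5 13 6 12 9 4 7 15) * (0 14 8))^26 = ((0 14 11 2 12 9 4 7 8)(3 5 13 6 15))^26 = (0 8 7 4 9 12 2 11 14)(3 5 13 6 15)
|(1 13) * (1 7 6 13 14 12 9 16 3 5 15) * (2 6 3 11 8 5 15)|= |(1 14 12 9 16 11 8 5 2 6 13 7 3 15)|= 14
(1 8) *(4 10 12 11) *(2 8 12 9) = (1 12 11 4 10 9 2 8) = [0, 12, 8, 3, 10, 5, 6, 7, 1, 2, 9, 4, 11]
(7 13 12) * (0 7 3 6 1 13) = [7, 13, 2, 6, 4, 5, 1, 0, 8, 9, 10, 11, 3, 12] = (0 7)(1 13 12 3 6)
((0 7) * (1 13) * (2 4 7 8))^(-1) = (0 7 4 2 8)(1 13)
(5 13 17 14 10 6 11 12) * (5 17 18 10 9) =(5 13 18 10 6 11 12 17 14 9) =[0, 1, 2, 3, 4, 13, 11, 7, 8, 5, 6, 12, 17, 18, 9, 15, 16, 14, 10]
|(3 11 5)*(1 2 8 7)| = 12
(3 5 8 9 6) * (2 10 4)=(2 10 4)(3 5 8 9 6)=[0, 1, 10, 5, 2, 8, 3, 7, 9, 6, 4]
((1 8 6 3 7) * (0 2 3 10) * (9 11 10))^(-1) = ((0 2 3 7 1 8 6 9 11 10))^(-1) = (0 10 11 9 6 8 1 7 3 2)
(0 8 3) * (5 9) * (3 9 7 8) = [3, 1, 2, 0, 4, 7, 6, 8, 9, 5] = (0 3)(5 7 8 9)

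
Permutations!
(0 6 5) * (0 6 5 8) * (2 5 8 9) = (0 8)(2 5 6 9) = [8, 1, 5, 3, 4, 6, 9, 7, 0, 2]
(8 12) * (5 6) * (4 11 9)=(4 11 9)(5 6)(8 12)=[0, 1, 2, 3, 11, 6, 5, 7, 12, 4, 10, 9, 8]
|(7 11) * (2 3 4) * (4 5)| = |(2 3 5 4)(7 11)| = 4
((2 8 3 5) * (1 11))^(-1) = (1 11)(2 5 3 8)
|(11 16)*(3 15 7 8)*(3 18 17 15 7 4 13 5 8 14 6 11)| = 42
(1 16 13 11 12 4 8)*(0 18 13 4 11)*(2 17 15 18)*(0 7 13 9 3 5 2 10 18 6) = (0 10 18 9 3 5 2 17 15 6)(1 16 4 8)(7 13)(11 12) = [10, 16, 17, 5, 8, 2, 0, 13, 1, 3, 18, 12, 11, 7, 14, 6, 4, 15, 9]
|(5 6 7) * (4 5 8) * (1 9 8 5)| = |(1 9 8 4)(5 6 7)| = 12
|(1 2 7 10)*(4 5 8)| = |(1 2 7 10)(4 5 8)| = 12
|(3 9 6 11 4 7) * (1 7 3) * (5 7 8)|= |(1 8 5 7)(3 9 6 11 4)|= 20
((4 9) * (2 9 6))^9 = ((2 9 4 6))^9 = (2 9 4 6)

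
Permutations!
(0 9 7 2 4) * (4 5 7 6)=(0 9 6 4)(2 5 7)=[9, 1, 5, 3, 0, 7, 4, 2, 8, 6]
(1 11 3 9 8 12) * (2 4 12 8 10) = (1 11 3 9 10 2 4 12) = [0, 11, 4, 9, 12, 5, 6, 7, 8, 10, 2, 3, 1]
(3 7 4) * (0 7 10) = (0 7 4 3 10) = [7, 1, 2, 10, 3, 5, 6, 4, 8, 9, 0]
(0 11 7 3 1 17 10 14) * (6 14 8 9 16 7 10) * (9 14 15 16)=(0 11 10 8 14)(1 17 6 15 16 7 3)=[11, 17, 2, 1, 4, 5, 15, 3, 14, 9, 8, 10, 12, 13, 0, 16, 7, 6]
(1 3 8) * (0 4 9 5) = (0 4 9 5)(1 3 8) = [4, 3, 2, 8, 9, 0, 6, 7, 1, 5]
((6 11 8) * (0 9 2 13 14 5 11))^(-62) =(0 9 2 13 14 5 11 8 6)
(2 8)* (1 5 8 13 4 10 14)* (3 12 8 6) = (1 5 6 3 12 8 2 13 4 10 14) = [0, 5, 13, 12, 10, 6, 3, 7, 2, 9, 14, 11, 8, 4, 1]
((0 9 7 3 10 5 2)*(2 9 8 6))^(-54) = (0 6)(2 8)(3 10 5 9 7)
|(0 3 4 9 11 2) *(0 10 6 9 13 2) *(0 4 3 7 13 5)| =10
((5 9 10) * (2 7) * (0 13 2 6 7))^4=((0 13 2)(5 9 10)(6 7))^4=(0 13 2)(5 9 10)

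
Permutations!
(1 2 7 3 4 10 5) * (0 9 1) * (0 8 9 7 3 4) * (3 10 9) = (0 7 4 9 1 2 10 5 8 3) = [7, 2, 10, 0, 9, 8, 6, 4, 3, 1, 5]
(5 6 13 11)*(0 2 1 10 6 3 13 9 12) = (0 2 1 10 6 9 12)(3 13 11 5) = [2, 10, 1, 13, 4, 3, 9, 7, 8, 12, 6, 5, 0, 11]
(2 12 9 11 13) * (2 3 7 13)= (2 12 9 11)(3 7 13)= [0, 1, 12, 7, 4, 5, 6, 13, 8, 11, 10, 2, 9, 3]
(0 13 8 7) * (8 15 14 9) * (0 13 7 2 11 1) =[7, 0, 11, 3, 4, 5, 6, 13, 2, 8, 10, 1, 12, 15, 9, 14] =(0 7 13 15 14 9 8 2 11 1)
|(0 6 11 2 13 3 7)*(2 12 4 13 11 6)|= |(0 2 11 12 4 13 3 7)|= 8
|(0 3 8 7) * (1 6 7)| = |(0 3 8 1 6 7)| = 6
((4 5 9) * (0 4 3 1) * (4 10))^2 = (0 4 9 1 10 5 3)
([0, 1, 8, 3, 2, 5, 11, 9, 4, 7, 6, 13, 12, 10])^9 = (6 11 13 10)(7 9)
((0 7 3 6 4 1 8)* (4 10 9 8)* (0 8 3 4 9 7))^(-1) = (1 4 7 10 6 3 9)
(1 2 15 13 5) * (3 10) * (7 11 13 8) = (1 2 15 8 7 11 13 5)(3 10) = [0, 2, 15, 10, 4, 1, 6, 11, 7, 9, 3, 13, 12, 5, 14, 8]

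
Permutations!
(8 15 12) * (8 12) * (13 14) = (8 15)(13 14) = [0, 1, 2, 3, 4, 5, 6, 7, 15, 9, 10, 11, 12, 14, 13, 8]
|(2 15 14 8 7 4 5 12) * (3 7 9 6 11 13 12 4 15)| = |(2 3 7 15 14 8 9 6 11 13 12)(4 5)| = 22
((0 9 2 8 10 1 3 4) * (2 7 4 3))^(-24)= ((0 9 7 4)(1 2 8 10))^(-24)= (10)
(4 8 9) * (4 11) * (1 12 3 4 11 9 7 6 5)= (1 12 3 4 8 7 6 5)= [0, 12, 2, 4, 8, 1, 5, 6, 7, 9, 10, 11, 3]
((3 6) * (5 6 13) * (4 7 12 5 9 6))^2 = (3 9)(4 12)(5 7)(6 13)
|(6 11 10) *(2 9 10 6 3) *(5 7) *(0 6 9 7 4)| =|(0 6 11 9 10 3 2 7 5 4)| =10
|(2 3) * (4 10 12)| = 6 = |(2 3)(4 10 12)|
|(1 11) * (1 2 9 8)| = 5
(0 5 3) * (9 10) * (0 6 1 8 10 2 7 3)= (0 5)(1 8 10 9 2 7 3 6)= [5, 8, 7, 6, 4, 0, 1, 3, 10, 2, 9]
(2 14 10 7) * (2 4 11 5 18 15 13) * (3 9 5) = [0, 1, 14, 9, 11, 18, 6, 4, 8, 5, 7, 3, 12, 2, 10, 13, 16, 17, 15] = (2 14 10 7 4 11 3 9 5 18 15 13)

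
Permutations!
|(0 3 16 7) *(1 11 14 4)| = 4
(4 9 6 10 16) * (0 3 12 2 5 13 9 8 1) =(0 3 12 2 5 13 9 6 10 16 4 8 1) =[3, 0, 5, 12, 8, 13, 10, 7, 1, 6, 16, 11, 2, 9, 14, 15, 4]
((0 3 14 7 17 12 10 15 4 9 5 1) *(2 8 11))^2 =(0 14 17 10 4 5)(1 3 7 12 15 9)(2 11 8)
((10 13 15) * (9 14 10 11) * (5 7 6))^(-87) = ((5 7 6)(9 14 10 13 15 11))^(-87) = (9 13)(10 11)(14 15)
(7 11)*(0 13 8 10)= (0 13 8 10)(7 11)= [13, 1, 2, 3, 4, 5, 6, 11, 10, 9, 0, 7, 12, 8]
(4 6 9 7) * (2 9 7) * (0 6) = (0 6 7 4)(2 9) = [6, 1, 9, 3, 0, 5, 7, 4, 8, 2]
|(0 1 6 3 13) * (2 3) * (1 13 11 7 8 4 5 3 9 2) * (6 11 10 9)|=22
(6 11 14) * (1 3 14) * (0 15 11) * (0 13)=[15, 3, 2, 14, 4, 5, 13, 7, 8, 9, 10, 1, 12, 0, 6, 11]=(0 15 11 1 3 14 6 13)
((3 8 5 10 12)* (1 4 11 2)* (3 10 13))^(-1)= (1 2 11 4)(3 13 5 8)(10 12)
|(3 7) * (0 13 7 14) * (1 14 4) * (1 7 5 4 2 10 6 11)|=12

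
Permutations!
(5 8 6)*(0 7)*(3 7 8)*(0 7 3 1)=(0 8 6 5 1)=[8, 0, 2, 3, 4, 1, 5, 7, 6]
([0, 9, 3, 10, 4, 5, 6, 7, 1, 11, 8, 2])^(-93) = (1 10 2 9 8 3 11)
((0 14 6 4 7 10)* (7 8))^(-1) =(0 10 7 8 4 6 14)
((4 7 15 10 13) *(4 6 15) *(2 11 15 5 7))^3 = ((2 11 15 10 13 6 5 7 4))^3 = (2 10 5)(4 15 6)(7 11 13)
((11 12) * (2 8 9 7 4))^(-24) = ((2 8 9 7 4)(11 12))^(-24) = (12)(2 8 9 7 4)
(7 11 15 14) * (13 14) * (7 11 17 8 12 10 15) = [0, 1, 2, 3, 4, 5, 6, 17, 12, 9, 15, 7, 10, 14, 11, 13, 16, 8] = (7 17 8 12 10 15 13 14 11)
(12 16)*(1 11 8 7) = [0, 11, 2, 3, 4, 5, 6, 1, 7, 9, 10, 8, 16, 13, 14, 15, 12] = (1 11 8 7)(12 16)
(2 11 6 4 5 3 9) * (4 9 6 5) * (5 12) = (2 11 12 5 3 6 9) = [0, 1, 11, 6, 4, 3, 9, 7, 8, 2, 10, 12, 5]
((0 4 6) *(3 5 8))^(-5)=(0 4 6)(3 5 8)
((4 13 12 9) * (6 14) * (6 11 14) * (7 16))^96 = (16)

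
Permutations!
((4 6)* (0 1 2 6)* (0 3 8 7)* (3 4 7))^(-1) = (0 7 6 2 1)(3 8)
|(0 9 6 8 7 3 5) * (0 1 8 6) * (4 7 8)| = |(0 9)(1 4 7 3 5)| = 10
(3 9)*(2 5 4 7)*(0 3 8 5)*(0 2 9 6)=(0 3 6)(4 7 9 8 5)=[3, 1, 2, 6, 7, 4, 0, 9, 5, 8]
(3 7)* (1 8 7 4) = (1 8 7 3 4) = [0, 8, 2, 4, 1, 5, 6, 3, 7]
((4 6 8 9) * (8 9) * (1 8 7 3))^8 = ((1 8 7 3)(4 6 9))^8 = (4 9 6)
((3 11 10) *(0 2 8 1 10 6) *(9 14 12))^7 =(0 6 11 3 10 1 8 2)(9 14 12)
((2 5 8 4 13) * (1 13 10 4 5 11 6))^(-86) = ((1 13 2 11 6)(4 10)(5 8))^(-86) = (1 6 11 2 13)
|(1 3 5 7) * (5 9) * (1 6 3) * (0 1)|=|(0 1)(3 9 5 7 6)|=10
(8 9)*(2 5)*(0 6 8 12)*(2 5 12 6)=[2, 1, 12, 3, 4, 5, 8, 7, 9, 6, 10, 11, 0]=(0 2 12)(6 8 9)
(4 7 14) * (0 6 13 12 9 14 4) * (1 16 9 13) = (0 6 1 16 9 14)(4 7)(12 13) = [6, 16, 2, 3, 7, 5, 1, 4, 8, 14, 10, 11, 13, 12, 0, 15, 9]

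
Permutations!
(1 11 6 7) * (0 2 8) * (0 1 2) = (1 11 6 7 2 8) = [0, 11, 8, 3, 4, 5, 7, 2, 1, 9, 10, 6]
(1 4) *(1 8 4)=(4 8)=[0, 1, 2, 3, 8, 5, 6, 7, 4]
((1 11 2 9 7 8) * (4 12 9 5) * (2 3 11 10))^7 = (1 7 12 5 10 8 9 4 2)(3 11)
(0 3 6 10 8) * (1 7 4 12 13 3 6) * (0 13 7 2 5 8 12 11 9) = (0 6 10 12 7 4 11 9)(1 2 5 8 13 3) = [6, 2, 5, 1, 11, 8, 10, 4, 13, 0, 12, 9, 7, 3]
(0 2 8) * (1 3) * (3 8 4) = [2, 8, 4, 1, 3, 5, 6, 7, 0] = (0 2 4 3 1 8)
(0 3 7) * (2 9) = (0 3 7)(2 9) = [3, 1, 9, 7, 4, 5, 6, 0, 8, 2]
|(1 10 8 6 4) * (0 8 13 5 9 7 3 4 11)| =|(0 8 6 11)(1 10 13 5 9 7 3 4)| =8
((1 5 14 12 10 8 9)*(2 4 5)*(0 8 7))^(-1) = ((0 8 9 1 2 4 5 14 12 10 7))^(-1) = (0 7 10 12 14 5 4 2 1 9 8)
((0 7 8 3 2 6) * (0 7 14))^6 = (14)(2 6 7 8 3)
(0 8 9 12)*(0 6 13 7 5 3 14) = (0 8 9 12 6 13 7 5 3 14) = [8, 1, 2, 14, 4, 3, 13, 5, 9, 12, 10, 11, 6, 7, 0]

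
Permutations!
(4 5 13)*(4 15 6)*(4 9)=(4 5 13 15 6 9)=[0, 1, 2, 3, 5, 13, 9, 7, 8, 4, 10, 11, 12, 15, 14, 6]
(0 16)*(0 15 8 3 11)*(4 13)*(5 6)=(0 16 15 8 3 11)(4 13)(5 6)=[16, 1, 2, 11, 13, 6, 5, 7, 3, 9, 10, 0, 12, 4, 14, 8, 15]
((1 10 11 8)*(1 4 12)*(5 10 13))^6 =((1 13 5 10 11 8 4 12))^6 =(1 4 11 5)(8 10 13 12)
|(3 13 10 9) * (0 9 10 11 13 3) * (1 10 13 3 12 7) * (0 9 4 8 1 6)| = |(0 4 8 1 10 13 11 3 12 7 6)| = 11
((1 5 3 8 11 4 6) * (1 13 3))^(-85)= (1 5)(3 13 6 4 11 8)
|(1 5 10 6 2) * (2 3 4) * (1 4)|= 10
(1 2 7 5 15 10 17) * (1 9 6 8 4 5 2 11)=(1 11)(2 7)(4 5 15 10 17 9 6 8)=[0, 11, 7, 3, 5, 15, 8, 2, 4, 6, 17, 1, 12, 13, 14, 10, 16, 9]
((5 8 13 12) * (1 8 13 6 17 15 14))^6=(17)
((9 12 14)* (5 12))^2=((5 12 14 9))^2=(5 14)(9 12)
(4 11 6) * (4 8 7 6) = (4 11)(6 8 7) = [0, 1, 2, 3, 11, 5, 8, 6, 7, 9, 10, 4]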